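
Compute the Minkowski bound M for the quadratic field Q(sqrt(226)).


d = 226, d mod 4 = 2, so disc(K) = 4d = 904; |disc(K)| = 904
Real quadratic field, so n = 2, s = r2 = 0, r1 = 2
M = (n!/n^n) * (4/pi)^s * sqrt(|disc(K)|) = (2!/2^2) * (4/pi)^0 * sqrt(904)
= 0.5 * 1.000000 * 30.066593
= 15.0333

15.0333


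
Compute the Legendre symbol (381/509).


p = 509 is prime, so compute (381/509) with the reciprocity algorithm (Jacobi-symbol steps: pull out 2s via (2/n), flip via reciprocity, reduce):
  reciprocity: (381/509) -> +(509/381)
  reduce: (128/381)
  pull out 2: (2/381) = -1  (since 381 mod 8 = 5)
  pull out 2: (2/381) = -1  (since 381 mod 8 = 5)
  pull out 2: (2/381) = -1  (since 381 mod 8 = 5)
  pull out 2: (2/381) = -1  (since 381 mod 8 = 5)
  pull out 2: (2/381) = -1  (since 381 mod 8 = 5)
  pull out 2: (2/381) = -1  (since 381 mod 8 = 5)
  pull out 2: (2/381) = -1  (since 381 mod 8 = 5)
  (1/381) = 1
Product of signs = -1
(381/509) = -1

-1


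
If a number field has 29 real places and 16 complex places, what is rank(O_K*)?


By Dirichlet's unit theorem:
rank = r1 + r2 - 1
= 29 + 16 - 1
= 44

44


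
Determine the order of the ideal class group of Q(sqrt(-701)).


K = Q(sqrt(-701)). d mod 4 = 3, so D = disc(K) = 4d = -2804
h(K) equals the number of primitive reduced positive-definite forms (a, b, c) = a*x^2 + b*x*y + c*y^2 with b^2 - 4ac = D,
where reduced means |b| <= a <= c, with b >= 0 whenever |b| = a or a = c, and primitive means gcd(a, b, c) = 1.
Reduced forces 3a^2 <= |D| = 2804, so 1 <= a <= 30; b must have the parity of D, and c = (b^2 - D)/(4a) must be an integer >= a.
Enumerate a = 1..30, b in [-a, a]:
  a=1: (1, 0, 701)  [1]
  a=2: (2, 2, 351)  [1]
  a=3: (3, -2, 234), (3, 2, 234)  [2]
  a=4: none
  a=5: (5, -4, 141), (5, 4, 141)  [2]
  a=6: (6, -2, 117), (6, 2, 117)  [2]
  a=7..8: none
  a=9: (9, -2, 78), (9, 2, 78)  [2]
  a=10: (10, -6, 71), (10, 6, 71)  [2]
  a=11: (11, -10, 66), (11, 10, 66)  [2]
  a=12: none
  a=13: (13, -2, 54), (13, 2, 54)  [2]
  a=14: none
  a=15: (15, -14, 50), (15, -4, 47), (15, 4, 47), (15, 14, 50)  [4]
  a=16: none
  a=17: (17, -16, 45), (17, 16, 45)  [2]
  a=18: (18, -2, 39), (18, 2, 39)  [2]
  a=19..21: none
  a=22: (22, -10, 33), (22, 10, 33)  [2]
  a=23: (23, -18, 34), (23, 18, 34)  [2]
  a=24: none
  a=25: (25, -14, 30), (25, 14, 30)  [2]
  a=26: (26, -2, 27), (26, 2, 27)  [2]
  a=27..28: none
  a=29: (29, -26, 30), (29, 26, 30)  [2]
  a=30: none
Total reduced forms: 1 + 1 + 2 + 2 + 2 + 2 + 2 + 2 + 2 + 4 + 2 + 2 + 2 + 2 + 2 + 2 + 2 = 34
h = 34

34


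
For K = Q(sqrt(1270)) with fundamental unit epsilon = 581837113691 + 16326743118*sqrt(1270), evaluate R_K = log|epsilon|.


epsilon = 581837113691 + 16326743118*sqrt(1270)
= 1.1637e+12
R = ln(1.1637e+12)
= 27.7826

27.7826


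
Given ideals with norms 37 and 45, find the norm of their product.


N(IJ) = N(I) * N(J)
= 37 * 45
= 1665

1665


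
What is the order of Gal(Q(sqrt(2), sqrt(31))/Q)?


The 2 square roots of distinct primes are multiplicatively independent over Q,
so [K:Q] = 2^2 and Gal(K/Q) is isomorphic to (Z/2Z)^2.
|Gal| = 2^2 = 4

4


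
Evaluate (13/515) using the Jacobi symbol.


Compute (13/515) via quadratic reciprocity:
  reciprocity: (13/515) -> +(515/13)
  reduce: (8/13)
  pull out 2: (2/13) = -1  (since 13 mod 8 = 5)
  pull out 2: (2/13) = -1  (since 13 mod 8 = 5)
  pull out 2: (2/13) = -1  (since 13 mod 8 = 5)
  (1/13) = 1
Product of signs = -1

-1


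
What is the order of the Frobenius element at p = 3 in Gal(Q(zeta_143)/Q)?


The Frobenius at p in Gal(Q(zeta_n)/Q) = (Z/nZ)* is the class of p, so its order is ord_143(3), the smallest k >= 1 with 3^k = 1 mod 143.
n = 143 = 11 * 13, phi(143) = 120; the order divides phi(n).
Divisors of 120: 1, 2, 3, 4, 5, 6, 8, 10, 12, 15, 20, 24, 30, 40, 60, 120
Repeated squaring mod 143: 3^1 = 3, 3^2 = 9, 3^4 = 81, 3^8 = 126, 3^16 = 3, 3^32 = 9, 3^64 = 81
Test divisors in increasing order:
  k=1: 3^1 = 3 mod 143
  k=2: 3^2 = 9 mod 143
  k=3: 3^3 = 9 * 3 = 27 mod 143
  k=4: 3^4 = 81 mod 143
  k=5: 3^5 = 81 * 3 = 100 mod 143
  k=6: 3^6 = 81 * 9 = 14 mod 143
  k=8: 3^8 = 126 mod 143
  k=10: 3^10 = 126 * 9 = 133 mod 143
  k=12: 3^12 = 126 * 81 = 53 mod 143
  k=15: 3^15 = 126 * 81 * 9 * 3 = 1 mod 143  <- first divisor giving 1
Order = 15

15


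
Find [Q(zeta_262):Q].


The degree equals Euler's totient phi(262).
262 = 2 * 131
phi(262) = 130

130


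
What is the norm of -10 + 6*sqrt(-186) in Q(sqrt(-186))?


N(a + b*sqrt(d)) = a^2 - d*b^2
= (-10)^2 - (-186)*(6)^2
= 100 + 6696
= 6796

6796


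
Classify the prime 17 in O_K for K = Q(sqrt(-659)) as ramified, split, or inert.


K = Q(sqrt(-659)). Since d mod 4 = 1, disc(K) = -659.
Check p | disc: -659 mod 17 = 4.
p does not divide disc. Compute Legendre symbol (d/p):
4^((17-1)/2) mod 17 = 1
(d/p) = 1, so p splits: (p) = P*P' with e=1, f=1, g=2.
Therefore p is split.

split


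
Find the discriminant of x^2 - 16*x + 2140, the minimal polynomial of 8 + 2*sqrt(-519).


The element 8 + 2*sqrt(-519) has minimal polynomial:
x^2 - 16*x + 2140
Discriminant = (-16)^2 - 4*(2140)
= 256 - 8560
= -8304

-8304


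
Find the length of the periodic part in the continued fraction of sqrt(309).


Run the CF algorithm for sqrt(309).
a_0 = floor(sqrt(309)) = 17; set m_0=0, q_0=1.
Recurrence: m' = q*a - m,  q' = (d - m'^2)/q,  a' = floor((a_0 + m')/q').
  step 1: m=17, q=20, a=1
  step 2: m=3, q=15, a=1
  step 3: m=12, q=11, a=2
  step 4: m=10, q=19, a=1
  step 5: m=9, q=12, a=2
  step 6: m=15, q=7, a=4
  step 7: m=13, q=20, a=1
  step 8: m=7, q=13, a=1
  step 9: m=6, q=21, a=1
  step 10: m=15, q=4, a=8
  step 11: m=17, q=5, a=6
  step 12: m=13, q=28, a=1
  step 13: m=15, q=3, a=10
  step 14: m=15, q=28, a=1
  step 15: m=13, q=5, a=6
  step 16: m=17, q=4, a=8
  step 17: m=15, q=21, a=1
  step 18: m=6, q=13, a=1
  step 19: m=7, q=20, a=1
  step 20: m=13, q=7, a=4
  step 21: m=15, q=12, a=2
  step 22: m=9, q=19, a=1
  step 23: m=10, q=11, a=2
  step 24: m=12, q=15, a=1
  step 25: m=3, q=20, a=1
  step 26: m=17, q=1, a=34
a_26 = 2*a_0 = 34, so the period closes here.
sqrt(309) = [17; 1, 1, 2, 1, 2, 4, 1, 1, 1, 8, 6, 1, 10, 1, 6, 8, 1, 1, 1, 4, 2, 1, 2, 1, 1, 34]
Period length = 26

26


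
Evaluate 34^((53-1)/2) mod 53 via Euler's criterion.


p = 53 is prime and the exponent is (p-1)/2 = 26, so by Euler's criterion 34^26 = (34/53) = +1 or -1 mod 53.
Compute by square-and-multiply:
  26 = 16 + 8 + 2 (binary 11010)
  Repeated squaring mod 53: 34^1 = 34, 34^2 = 43, 34^4 = 47, 34^8 = 36, 34^16 = 24
  34^26 = 34^16 * 34^8 * 34^2 = 24 * 36 * 43 mod 53
    24 * 36 = 864 = 16 mod 53
    16 * 43 = 688 = 52 mod 53
  34^26 = 52 mod 53
Result 52 = p - 1 = -1 mod 53: 34 is a quadratic non-residue mod 53. As a residue in [0, p-1] the value is 52.
34^26 mod 53 = 52

52


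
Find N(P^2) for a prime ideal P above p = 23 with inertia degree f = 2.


N(P^a) = p^(a*f)
= 23^(2*2)
= 23^4
= 279841

279841


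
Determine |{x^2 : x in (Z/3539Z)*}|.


For prime p, the number of non-zero quadratic residues is (p-1)/2.
= (3539-1)/2
= 1769

1769


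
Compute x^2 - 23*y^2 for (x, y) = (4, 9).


x^2 - d*y^2
= 4^2 - 23*9^2
= 16 - 1863
= -1847

-1847


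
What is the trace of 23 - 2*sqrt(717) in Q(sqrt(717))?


Tr(a + b*sqrt(d)) = (a + b*sqrt(d)) + (a - b*sqrt(d)) = 2a
= 2 * (23)
= 46

46


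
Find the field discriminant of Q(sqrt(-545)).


For K = Q(sqrt(d)) with d squarefree: disc(K) = d if d = 1 mod 4, and disc(K) = 4d if d = 2 or 3 mod 4.
Here d = -545, and d mod 4 = 3.
d = 3 mod 4, not 1 (O_K = Z[sqrt(d)]), so disc(K) = 4d = 4 * (-545) = -2180

-2180


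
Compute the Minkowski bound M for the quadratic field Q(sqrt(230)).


d = 230, d mod 4 = 2, so disc(K) = 4d = 920; |disc(K)| = 920
Real quadratic field, so n = 2, s = r2 = 0, r1 = 2
M = (n!/n^n) * (4/pi)^s * sqrt(|disc(K)|) = (2!/2^2) * (4/pi)^0 * sqrt(920)
= 0.5 * 1.000000 * 30.331502
= 15.1658

15.1658


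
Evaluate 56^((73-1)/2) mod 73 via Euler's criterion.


p = 73 is prime and the exponent is (p-1)/2 = 36, so by Euler's criterion 56^36 = (56/73) = +1 or -1 mod 73.
Compute by square-and-multiply:
  36 = 32 + 4 (binary 100100)
  Repeated squaring mod 73: 56^1 = 56, 56^2 = 70, 56^4 = 9, 56^8 = 8, 56^16 = 64, 56^32 = 8
  56^36 = 56^32 * 56^4 = 8 * 9 mod 73
    8 * 9 = 72 = 72 mod 73
  56^36 = 72 mod 73
Result 72 = p - 1 = -1 mod 73: 56 is a quadratic non-residue mod 73. As a residue in [0, p-1] the value is 72.
56^36 mod 73 = 72

72


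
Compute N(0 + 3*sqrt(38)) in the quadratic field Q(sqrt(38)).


N(a + b*sqrt(d)) = a^2 - d*b^2
= (0)^2 - (38)*(3)^2
= 0 - 342
= -342

-342


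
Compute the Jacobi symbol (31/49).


Compute (31/49) via quadratic reciprocity:
  reciprocity: (31/49) -> +(49/31)
  reduce: (18/31)
  pull out 2: (2/31) = +1  (since 31 mod 8 = 7)
  reciprocity: (9/31) -> +(31/9)
  reduce: (4/9)
  pull out 2: (2/9) = +1  (since 9 mod 8 = 1)
  pull out 2: (2/9) = +1  (since 9 mod 8 = 1)
  (1/9) = 1
Product of signs = 1

1


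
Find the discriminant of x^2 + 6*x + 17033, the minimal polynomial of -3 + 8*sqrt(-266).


The element -3 + 8*sqrt(-266) has minimal polynomial:
x^2 + 6*x + 17033
Discriminant = (6)^2 - 4*(17033)
= 36 - 68132
= -68096

-68096


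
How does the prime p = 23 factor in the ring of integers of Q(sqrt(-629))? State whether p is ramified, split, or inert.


K = Q(sqrt(-629)). Since d mod 4 = 3, disc(K) = -2516.
Check p | disc: -2516 mod 23 = 14.
p does not divide disc. Compute Legendre symbol (d/p):
15^((23-1)/2) mod 23 = -1
(d/p) = -1, so p is inert: (p) stays prime with e=1, f=2, g=1.
Therefore p is inert.

inert


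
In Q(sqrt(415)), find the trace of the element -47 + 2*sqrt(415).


Tr(a + b*sqrt(d)) = (a + b*sqrt(d)) + (a - b*sqrt(d)) = 2a
= 2 * (-47)
= -94

-94


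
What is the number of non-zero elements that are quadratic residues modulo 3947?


For prime p, the number of non-zero quadratic residues is (p-1)/2.
= (3947-1)/2
= 1973

1973


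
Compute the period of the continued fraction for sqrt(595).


Run the CF algorithm for sqrt(595).
a_0 = floor(sqrt(595)) = 24; set m_0=0, q_0=1.
Recurrence: m' = q*a - m,  q' = (d - m'^2)/q,  a' = floor((a_0 + m')/q').
  step 1: m=24, q=19, a=2
  step 2: m=14, q=21, a=1
  step 3: m=7, q=26, a=1
  step 4: m=19, q=9, a=4
  step 5: m=17, q=34, a=1
  step 6: m=17, q=9, a=4
  step 7: m=19, q=26, a=1
  step 8: m=7, q=21, a=1
  step 9: m=14, q=19, a=2
  step 10: m=24, q=1, a=48
a_10 = 2*a_0 = 48, so the period closes here.
sqrt(595) = [24; 2, 1, 1, 4, 1, 4, 1, 1, 2, 48]
Period length = 10

10


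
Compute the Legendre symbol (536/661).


p = 661 is prime, so compute (536/661) with the reciprocity algorithm (Jacobi-symbol steps: pull out 2s via (2/n), flip via reciprocity, reduce):
  pull out 2: (2/661) = -1  (since 661 mod 8 = 5)
  pull out 2: (2/661) = -1  (since 661 mod 8 = 5)
  pull out 2: (2/661) = -1  (since 661 mod 8 = 5)
  reciprocity: (67/661) -> +(661/67)
  reduce: (58/67)
  pull out 2: (2/67) = -1  (since 67 mod 8 = 3)
  reciprocity: (29/67) -> +(67/29)
  reduce: (9/29)
  reciprocity: (9/29) -> +(29/9)
  reduce: (2/9)
  pull out 2: (2/9) = +1  (since 9 mod 8 = 1)
  (1/9) = 1
Product of signs = 1
(536/661) = 1

1


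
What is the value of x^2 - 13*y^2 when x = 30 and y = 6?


x^2 - d*y^2
= 30^2 - 13*6^2
= 900 - 468
= 432

432


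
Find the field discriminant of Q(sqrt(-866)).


For K = Q(sqrt(d)) with d squarefree: disc(K) = d if d = 1 mod 4, and disc(K) = 4d if d = 2 or 3 mod 4.
Here d = -866, and d mod 4 = 2.
d = 2 mod 4, not 1 (O_K = Z[sqrt(d)]), so disc(K) = 4d = 4 * (-866) = -3464

-3464


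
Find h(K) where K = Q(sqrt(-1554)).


K = Q(sqrt(-1554)). d mod 4 = 2, so D = disc(K) = 4d = -6216
h(K) equals the number of primitive reduced positive-definite forms (a, b, c) = a*x^2 + b*x*y + c*y^2 with b^2 - 4ac = D,
where reduced means |b| <= a <= c, with b >= 0 whenever |b| = a or a = c, and primitive means gcd(a, b, c) = 1.
Reduced forces 3a^2 <= |D| = 6216, so 1 <= a <= 45; b must have the parity of D, and c = (b^2 - D)/(4a) must be an integer >= a.
Enumerate a = 1..45, b in [-a, a]:
  a=1: (1, 0, 1554)  [1]
  a=2: (2, 0, 777)  [1]
  a=3: (3, 0, 518)  [1]
  a=4: none
  a=5: (5, -2, 311), (5, 2, 311)  [2]
  a=6: (6, 0, 259)  [1]
  a=7: (7, 0, 222)  [1]
  a=8..9: none
  a=10: (10, -8, 157), (10, 8, 157)  [2]
  a=11..13: none
  a=14: (14, 0, 111)  [1]
  a=15: (15, -12, 106), (15, 12, 106)  [2]
  a=16..18: none
  a=19: (19, -4, 82), (19, 4, 82)  [2]
  a=20: none
  a=21: (21, 0, 74)  [1]
  a=22..24: none
  a=25: (25, -22, 67), (25, 22, 67)  [2]
  a=26..29: none
  a=30: (30, -12, 53), (30, 12, 53)  [2]
  a=31..34: none
  a=35: (35, -28, 50), (35, 28, 50)  [2]
  a=36: none
  a=37: (37, 0, 42)  [1]
  a=38: (38, -4, 41), (38, 4, 41)  [2]
  a=39..45: none
Total reduced forms: 1 + 1 + 1 + 2 + 1 + 1 + 2 + 1 + 2 + 2 + 1 + 2 + 2 + 2 + 1 + 2 = 24
h = 24

24


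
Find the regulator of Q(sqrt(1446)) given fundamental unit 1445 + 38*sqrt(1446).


epsilon = 1445 + 38*sqrt(1446)
= 2889.9997
R = ln(2889.9997)
= 7.9690

7.9690


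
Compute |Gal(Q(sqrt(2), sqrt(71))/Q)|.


The 2 square roots of distinct primes are multiplicatively independent over Q,
so [K:Q] = 2^2 and Gal(K/Q) is isomorphic to (Z/2Z)^2.
|Gal| = 2^2 = 4

4


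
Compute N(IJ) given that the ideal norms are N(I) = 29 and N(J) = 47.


N(IJ) = N(I) * N(J)
= 29 * 47
= 1363

1363


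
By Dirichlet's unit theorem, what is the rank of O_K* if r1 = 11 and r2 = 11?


By Dirichlet's unit theorem:
rank = r1 + r2 - 1
= 11 + 11 - 1
= 21

21


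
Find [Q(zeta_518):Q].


The degree equals Euler's totient phi(518).
518 = 2 * 7 * 37
phi(518) = 216

216


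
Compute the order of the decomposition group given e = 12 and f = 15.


|D_P| = e * f
= 12 * 15
= 180

180


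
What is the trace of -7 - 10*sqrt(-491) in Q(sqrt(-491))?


Tr(a + b*sqrt(d)) = (a + b*sqrt(d)) + (a - b*sqrt(d)) = 2a
= 2 * (-7)
= -14

-14


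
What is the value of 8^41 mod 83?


p = 83 is prime and the exponent is (p-1)/2 = 41, so by Euler's criterion 8^41 = (8/83) = +1 or -1 mod 83.
Compute by square-and-multiply:
  41 = 32 + 8 + 1 (binary 101001)
  Repeated squaring mod 83: 8^1 = 8, 8^2 = 64, 8^4 = 29, 8^8 = 11, 8^16 = 38, 8^32 = 33
  8^41 = 8^32 * 8^8 * 8^1 = 33 * 11 * 8 mod 83
    33 * 11 = 363 = 31 mod 83
    31 * 8 = 248 = 82 mod 83
  8^41 = 82 mod 83
Result 82 = p - 1 = -1 mod 83: 8 is a quadratic non-residue mod 83. As a residue in [0, p-1] the value is 82.
8^41 mod 83 = 82

82


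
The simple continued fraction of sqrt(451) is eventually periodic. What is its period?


Run the CF algorithm for sqrt(451).
a_0 = floor(sqrt(451)) = 21; set m_0=0, q_0=1.
Recurrence: m' = q*a - m,  q' = (d - m'^2)/q,  a' = floor((a_0 + m')/q').
  step 1: m=21, q=10, a=4
  step 2: m=19, q=9, a=4
  step 3: m=17, q=18, a=2
  step 4: m=19, q=5, a=8
  step 5: m=21, q=2, a=21
  step 6: m=21, q=5, a=8
  step 7: m=19, q=18, a=2
  step 8: m=17, q=9, a=4
  step 9: m=19, q=10, a=4
  step 10: m=21, q=1, a=42
a_10 = 2*a_0 = 42, so the period closes here.
sqrt(451) = [21; 4, 4, 2, 8, 21, 8, 2, 4, 4, 42]
Period length = 10

10


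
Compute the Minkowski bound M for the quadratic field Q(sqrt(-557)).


d = -557, d mod 4 = 3, so disc(K) = 4d = -2228; |disc(K)| = 2228
Imaginary quadratic field, so n = 2, s = r2 = 1, r1 = 0
M = (n!/n^n) * (4/pi)^s * sqrt(|disc(K)|) = (2!/2^2) * (4/pi)^1 * sqrt(2228)
= 0.5 * 1.273240 * 47.201695
= 30.0495

30.0495


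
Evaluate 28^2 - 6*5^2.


x^2 - d*y^2
= 28^2 - 6*5^2
= 784 - 150
= 634

634


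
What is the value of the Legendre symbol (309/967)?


p = 967 is prime, so compute (309/967) with the reciprocity algorithm (Jacobi-symbol steps: pull out 2s via (2/n), flip via reciprocity, reduce):
  reciprocity: (309/967) -> +(967/309)
  reduce: (40/309)
  pull out 2: (2/309) = -1  (since 309 mod 8 = 5)
  pull out 2: (2/309) = -1  (since 309 mod 8 = 5)
  pull out 2: (2/309) = -1  (since 309 mod 8 = 5)
  reciprocity: (5/309) -> +(309/5)
  reduce: (4/5)
  pull out 2: (2/5) = -1  (since 5 mod 8 = 5)
  pull out 2: (2/5) = -1  (since 5 mod 8 = 5)
  (1/5) = 1
Product of signs = -1
(309/967) = -1

-1


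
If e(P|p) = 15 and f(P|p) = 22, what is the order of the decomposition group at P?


|D_P| = e * f
= 15 * 22
= 330

330


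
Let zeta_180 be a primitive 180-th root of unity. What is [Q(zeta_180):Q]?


The degree equals Euler's totient phi(180).
180 = 2^2 * 3^2 * 5
phi(180) = 48

48


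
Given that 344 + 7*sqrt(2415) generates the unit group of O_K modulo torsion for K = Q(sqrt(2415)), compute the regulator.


epsilon = 344 + 7*sqrt(2415)
= 687.9985
R = ln(687.9985)
= 6.5338

6.5338


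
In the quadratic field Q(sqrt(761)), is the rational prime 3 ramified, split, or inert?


K = Q(sqrt(761)). Since d mod 4 = 1, disc(K) = 761.
Check p | disc: 761 mod 3 = 2.
p does not divide disc. Compute Legendre symbol (d/p):
2^((3-1)/2) mod 3 = -1
(d/p) = -1, so p is inert: (p) stays prime with e=1, f=2, g=1.
Therefore p is inert.

inert


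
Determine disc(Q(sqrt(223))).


For K = Q(sqrt(d)) with d squarefree: disc(K) = d if d = 1 mod 4, and disc(K) = 4d if d = 2 or 3 mod 4.
Here d = 223, and d mod 4 = 3.
d = 3 mod 4, not 1 (O_K = Z[sqrt(d)]), so disc(K) = 4d = 4 * (223) = 892

892


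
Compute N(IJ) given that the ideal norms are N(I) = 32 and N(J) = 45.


N(IJ) = N(I) * N(J)
= 32 * 45
= 1440

1440


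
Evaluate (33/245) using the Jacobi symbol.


Compute (33/245) via quadratic reciprocity:
  reciprocity: (33/245) -> +(245/33)
  reduce: (14/33)
  pull out 2: (2/33) = +1  (since 33 mod 8 = 1)
  reciprocity: (7/33) -> +(33/7)
  reduce: (5/7)
  reciprocity: (5/7) -> +(7/5)
  reduce: (2/5)
  pull out 2: (2/5) = -1  (since 5 mod 8 = 5)
  (1/5) = 1
Product of signs = -1

-1


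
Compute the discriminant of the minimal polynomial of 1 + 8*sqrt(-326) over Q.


The element 1 + 8*sqrt(-326) has minimal polynomial:
x^2 - 2*x + 20865
Discriminant = (-2)^2 - 4*(20865)
= 4 - 83460
= -83456

-83456


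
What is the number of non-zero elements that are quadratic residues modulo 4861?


For prime p, the number of non-zero quadratic residues is (p-1)/2.
= (4861-1)/2
= 2430

2430


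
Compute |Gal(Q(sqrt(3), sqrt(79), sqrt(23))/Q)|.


The 3 square roots of distinct primes are multiplicatively independent over Q,
so [K:Q] = 2^3 and Gal(K/Q) is isomorphic to (Z/2Z)^3.
|Gal| = 2^3 = 8

8


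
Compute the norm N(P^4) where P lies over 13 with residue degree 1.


N(P^a) = p^(a*f)
= 13^(4*1)
= 13^4
= 28561

28561


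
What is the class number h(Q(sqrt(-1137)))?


K = Q(sqrt(-1137)). d mod 4 = 3, so D = disc(K) = 4d = -4548
h(K) equals the number of primitive reduced positive-definite forms (a, b, c) = a*x^2 + b*x*y + c*y^2 with b^2 - 4ac = D,
where reduced means |b| <= a <= c, with b >= 0 whenever |b| = a or a = c, and primitive means gcd(a, b, c) = 1.
Reduced forces 3a^2 <= |D| = 4548, so 1 <= a <= 38; b must have the parity of D, and c = (b^2 - D)/(4a) must be an integer >= a.
Enumerate a = 1..38, b in [-a, a]:
  a=1: (1, 0, 1137)  [1]
  a=2: (2, 2, 569)  [1]
  a=3: (3, 0, 379)  [1]
  a=4..5: none
  a=6: (6, 6, 191)  [1]
  a=7: (7, -4, 163), (7, 4, 163)  [2]
  a=8..13: none
  a=14: (14, -10, 83), (14, 10, 83)  [2]
  a=15..16: none
  a=17: (17, -12, 69), (17, 12, 69)  [2]
  a=18..20: none
  a=21: (21, -18, 58), (21, 18, 58)  [2]
  a=22: none
  a=23: (23, -12, 51), (23, 12, 51)  [2]
  a=24..28: none
  a=29: (29, -18, 42), (29, 18, 42)  [2]
  a=30: none
  a=31: (31, -28, 43), (31, 28, 43)  [2]
  a=32..33: none
  a=34: (34, -22, 37), (34, 22, 37)  [2]
  a=35..38: none
Total reduced forms: 1 + 1 + 1 + 1 + 2 + 2 + 2 + 2 + 2 + 2 + 2 + 2 = 20
h = 20

20


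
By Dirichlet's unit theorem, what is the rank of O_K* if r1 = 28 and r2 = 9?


By Dirichlet's unit theorem:
rank = r1 + r2 - 1
= 28 + 9 - 1
= 36

36


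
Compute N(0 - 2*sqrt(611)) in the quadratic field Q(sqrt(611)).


N(a + b*sqrt(d)) = a^2 - d*b^2
= (0)^2 - (611)*(-2)^2
= 0 - 2444
= -2444

-2444


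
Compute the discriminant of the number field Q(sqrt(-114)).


For K = Q(sqrt(d)) with d squarefree: disc(K) = d if d = 1 mod 4, and disc(K) = 4d if d = 2 or 3 mod 4.
Here d = -114, and d mod 4 = 2.
d = 2 mod 4, not 1 (O_K = Z[sqrt(d)]), so disc(K) = 4d = 4 * (-114) = -456

-456


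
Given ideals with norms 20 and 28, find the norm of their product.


N(IJ) = N(I) * N(J)
= 20 * 28
= 560

560


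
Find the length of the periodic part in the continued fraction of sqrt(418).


Run the CF algorithm for sqrt(418).
a_0 = floor(sqrt(418)) = 20; set m_0=0, q_0=1.
Recurrence: m' = q*a - m,  q' = (d - m'^2)/q,  a' = floor((a_0 + m')/q').
  step 1: m=20, q=18, a=2
  step 2: m=16, q=9, a=4
  step 3: m=20, q=2, a=20
  step 4: m=20, q=9, a=4
  step 5: m=16, q=18, a=2
  step 6: m=20, q=1, a=40
a_6 = 2*a_0 = 40, so the period closes here.
sqrt(418) = [20; 2, 4, 20, 4, 2, 40]
Period length = 6

6


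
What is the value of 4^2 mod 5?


p = 5 is prime and the exponent is (p-1)/2 = 2, so by Euler's criterion 4^2 = (4/5) = +1 or -1 mod 5.
Compute by square-and-multiply:
  2 = 2 (binary 10)
  Repeated squaring mod 5: 4^1 = 4, 4^2 = 1
  4^2 = 1 mod 5
Result 1: 4 is a quadratic residue mod 5.
4^2 mod 5 = 1

1


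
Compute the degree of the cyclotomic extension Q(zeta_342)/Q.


The degree equals Euler's totient phi(342).
342 = 2 * 3^2 * 19
phi(342) = 108

108


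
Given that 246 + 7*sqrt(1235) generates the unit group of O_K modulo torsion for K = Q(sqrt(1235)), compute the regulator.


epsilon = 246 + 7*sqrt(1235)
= 491.9980
R = ln(491.9980)
= 6.1985

6.1985


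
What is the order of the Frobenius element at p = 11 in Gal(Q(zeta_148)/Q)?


The Frobenius at p in Gal(Q(zeta_n)/Q) = (Z/nZ)* is the class of p, so its order is ord_148(11), the smallest k >= 1 with 11^k = 1 mod 148.
n = 148 = 2^2 * 37, phi(148) = 72; the order divides phi(n).
Divisors of 72: 1, 2, 3, 4, 6, 8, 9, 12, 18, 24, 36, 72
Repeated squaring mod 148: 11^1 = 11, 11^2 = 121, 11^4 = 137, 11^8 = 121, 11^16 = 137, 11^32 = 121, 11^64 = 137
Test divisors in increasing order:
  k=1: 11^1 = 11 mod 148
  k=2: 11^2 = 121 mod 148
  k=3: 11^3 = 121 * 11 = 147 mod 148
  k=4: 11^4 = 137 mod 148
  k=6: 11^6 = 137 * 121 = 1 mod 148  <- first divisor giving 1
Order = 6

6


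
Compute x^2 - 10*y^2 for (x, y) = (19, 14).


x^2 - d*y^2
= 19^2 - 10*14^2
= 361 - 1960
= -1599

-1599


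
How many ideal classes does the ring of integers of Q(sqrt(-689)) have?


K = Q(sqrt(-689)). d mod 4 = 3, so D = disc(K) = 4d = -2756
h(K) equals the number of primitive reduced positive-definite forms (a, b, c) = a*x^2 + b*x*y + c*y^2 with b^2 - 4ac = D,
where reduced means |b| <= a <= c, with b >= 0 whenever |b| = a or a = c, and primitive means gcd(a, b, c) = 1.
Reduced forces 3a^2 <= |D| = 2756, so 1 <= a <= 30; b must have the parity of D, and c = (b^2 - D)/(4a) must be an integer >= a.
Enumerate a = 1..30, b in [-a, a]:
  a=1: (1, 0, 689)  [1]
  a=2: (2, 2, 345)  [1]
  a=3: (3, -2, 230), (3, 2, 230)  [2]
  a=4: none
  a=5: (5, -2, 138), (5, 2, 138)  [2]
  a=6: (6, -2, 115), (6, 2, 115)  [2]
  a=7: (7, -4, 99), (7, 4, 99)  [2]
  a=8: none
  a=9: (9, -4, 77), (9, 4, 77)  [2]
  a=10: (10, -2, 69), (10, 2, 69)  [2]
  a=11: (11, -4, 63), (11, 4, 63)  [2]
  a=12: none
  a=13: (13, 0, 53)  [1]
  a=14: (14, -10, 51), (14, 10, 51)  [2]
  a=15: (15, -8, 47), (15, -2, 46), (15, 2, 46), (15, 8, 47)  [4]
  a=16: none
  a=17: (17, -10, 42), (17, 10, 42)  [2]
  a=18: (18, -14, 41), (18, 14, 41)  [2]
  a=19..20: none
  a=21: (21, -10, 34), (21, -4, 33), (21, 4, 33), (21, 10, 34)  [4]
  a=22: (22, -18, 35), (22, 18, 35)  [2]
  a=23: (23, -2, 30), (23, 2, 30)  [2]
  a=24: none
  a=25: (25, -12, 29), (25, 12, 29)  [2]
  a=26: (26, 26, 33)  [1]
  a=27: (27, -22, 30), (27, 22, 30)  [2]
  a=28..30: none
Total reduced forms: 1 + 1 + 2 + 2 + 2 + 2 + 2 + 2 + 2 + 1 + 2 + 4 + 2 + 2 + 4 + 2 + 2 + 2 + 1 + 2 = 40
h = 40

40


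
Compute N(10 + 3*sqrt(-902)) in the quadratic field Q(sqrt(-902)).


N(a + b*sqrt(d)) = a^2 - d*b^2
= (10)^2 - (-902)*(3)^2
= 100 + 8118
= 8218

8218


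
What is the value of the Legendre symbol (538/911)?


p = 911 is prime, so compute (538/911) with the reciprocity algorithm (Jacobi-symbol steps: pull out 2s via (2/n), flip via reciprocity, reduce):
  pull out 2: (2/911) = +1  (since 911 mod 8 = 7)
  reciprocity: (269/911) -> +(911/269)
  reduce: (104/269)
  pull out 2: (2/269) = -1  (since 269 mod 8 = 5)
  pull out 2: (2/269) = -1  (since 269 mod 8 = 5)
  pull out 2: (2/269) = -1  (since 269 mod 8 = 5)
  reciprocity: (13/269) -> +(269/13)
  reduce: (9/13)
  reciprocity: (9/13) -> +(13/9)
  reduce: (4/9)
  pull out 2: (2/9) = +1  (since 9 mod 8 = 1)
  pull out 2: (2/9) = +1  (since 9 mod 8 = 1)
  (1/9) = 1
Product of signs = -1
(538/911) = -1

-1


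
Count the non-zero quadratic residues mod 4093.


For prime p, the number of non-zero quadratic residues is (p-1)/2.
= (4093-1)/2
= 2046

2046


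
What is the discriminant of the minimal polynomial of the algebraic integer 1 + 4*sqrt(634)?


The element 1 + 4*sqrt(634) has minimal polynomial:
x^2 - 2*x - 10143
Discriminant = (-2)^2 - 4*(-10143)
= 4 + 40572
= 40576

40576


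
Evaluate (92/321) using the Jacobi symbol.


Compute (92/321) via quadratic reciprocity:
  pull out 2: (2/321) = +1  (since 321 mod 8 = 1)
  pull out 2: (2/321) = +1  (since 321 mod 8 = 1)
  reciprocity: (23/321) -> +(321/23)
  reduce: (22/23)
  pull out 2: (2/23) = +1  (since 23 mod 8 = 7)
  reciprocity: (11/23) -> -(23/11)
  reduce: (1/11)
  (1/11) = 1
Product of signs = -1

-1


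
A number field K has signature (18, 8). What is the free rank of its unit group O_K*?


By Dirichlet's unit theorem:
rank = r1 + r2 - 1
= 18 + 8 - 1
= 25

25


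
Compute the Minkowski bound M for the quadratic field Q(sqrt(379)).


d = 379, d mod 4 = 3, so disc(K) = 4d = 1516; |disc(K)| = 1516
Real quadratic field, so n = 2, s = r2 = 0, r1 = 2
M = (n!/n^n) * (4/pi)^s * sqrt(|disc(K)|) = (2!/2^2) * (4/pi)^0 * sqrt(1516)
= 0.5 * 1.000000 * 38.935845
= 19.4679

19.4679


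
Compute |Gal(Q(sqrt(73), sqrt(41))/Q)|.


The 2 square roots of distinct primes are multiplicatively independent over Q,
so [K:Q] = 2^2 and Gal(K/Q) is isomorphic to (Z/2Z)^2.
|Gal| = 2^2 = 4

4


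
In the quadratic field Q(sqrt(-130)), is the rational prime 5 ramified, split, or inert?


K = Q(sqrt(-130)). Since d mod 4 = 2, disc(K) = -520.
Check p | disc: -520 mod 5 = 0.
p divides disc, so p ramifies: (p) = P^2 with e=2, f=1, g=1.
Therefore p is ramified.

ramified


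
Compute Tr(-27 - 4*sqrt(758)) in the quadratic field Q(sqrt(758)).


Tr(a + b*sqrt(d)) = (a + b*sqrt(d)) + (a - b*sqrt(d)) = 2a
= 2 * (-27)
= -54

-54


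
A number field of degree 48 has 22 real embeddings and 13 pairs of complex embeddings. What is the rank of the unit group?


By Dirichlet's unit theorem:
rank = r1 + r2 - 1
= 22 + 13 - 1
= 34

34


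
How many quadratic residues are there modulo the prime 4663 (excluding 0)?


For prime p, the number of non-zero quadratic residues is (p-1)/2.
= (4663-1)/2
= 2331

2331


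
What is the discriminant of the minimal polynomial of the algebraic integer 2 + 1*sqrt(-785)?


The element 2 + 1*sqrt(-785) has minimal polynomial:
x^2 - 4*x + 789
Discriminant = (-4)^2 - 4*(789)
= 16 - 3156
= -3140

-3140


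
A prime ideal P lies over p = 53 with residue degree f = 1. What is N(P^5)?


N(P^a) = p^(a*f)
= 53^(5*1)
= 53^5
= 418195493

418195493


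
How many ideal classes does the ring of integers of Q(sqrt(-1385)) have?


K = Q(sqrt(-1385)). d mod 4 = 3, so D = disc(K) = 4d = -5540
h(K) equals the number of primitive reduced positive-definite forms (a, b, c) = a*x^2 + b*x*y + c*y^2 with b^2 - 4ac = D,
where reduced means |b| <= a <= c, with b >= 0 whenever |b| = a or a = c, and primitive means gcd(a, b, c) = 1.
Reduced forces 3a^2 <= |D| = 5540, so 1 <= a <= 42; b must have the parity of D, and c = (b^2 - D)/(4a) must be an integer >= a.
Enumerate a = 1..42, b in [-a, a]:
  a=1: (1, 0, 1385)  [1]
  a=2: (2, 2, 693)  [1]
  a=3: (3, -2, 462), (3, 2, 462)  [2]
  a=4: none
  a=5: (5, 0, 277)  [1]
  a=6: (6, -2, 231), (6, 2, 231)  [2]
  a=7: (7, -2, 198), (7, 2, 198)  [2]
  a=8: none
  a=9: (9, -2, 154), (9, 2, 154)  [2]
  a=10: (10, 10, 141)  [1]
  a=11: (11, -2, 126), (11, 2, 126)  [2]
  a=12..13: none
  a=14: (14, -2, 99), (14, 2, 99)  [2]
  a=15: (15, -10, 94), (15, 10, 94)  [2]
  a=16: none
  a=17: (17, -6, 82), (17, 6, 82)  [2]
  a=18: (18, -2, 77), (18, 2, 77)  [2]
  a=19..20: none
  a=21: (21, -16, 69), (21, -2, 66), (21, 2, 66), (21, 16, 69)  [4]
  a=22: (22, -2, 63), (22, 2, 63)  [2]
  a=23: (23, -16, 63), (23, 16, 63)  [2]
  a=24..26: none
  a=27: (27, -20, 55), (27, 20, 55)  [2]
  a=28: none
  a=29: (29, -12, 49), (29, 12, 49)  [2]
  a=30: (30, -10, 47), (30, 10, 47)  [2]
  a=31: (31, -28, 51), (31, 28, 51)  [2]
  a=32: none
  a=33: (33, -20, 45), (33, -2, 42), (33, 2, 42), (33, 20, 45)  [4]
  a=34: (34, -6, 41), (34, 6, 41)  [2]
  a=35: (35, -30, 46), (35, 30, 46)  [2]
  a=36: none
  a=37: (37, -26, 42), (37, 26, 42)  [2]
  a=38..42: none
Total reduced forms: 1 + 1 + 2 + 1 + 2 + 2 + 2 + 1 + 2 + 2 + 2 + 2 + 2 + 4 + 2 + 2 + 2 + 2 + 2 + 2 + 4 + 2 + 2 + 2 = 48
h = 48

48


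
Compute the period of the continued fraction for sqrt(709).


Run the CF algorithm for sqrt(709).
a_0 = floor(sqrt(709)) = 26; set m_0=0, q_0=1.
Recurrence: m' = q*a - m,  q' = (d - m'^2)/q,  a' = floor((a_0 + m')/q').
  step 1: m=26, q=33, a=1
  step 2: m=7, q=20, a=1
  step 3: m=13, q=27, a=1
  step 4: m=14, q=19, a=2
  step 5: m=24, q=7, a=7
  step 6: m=25, q=12, a=4
  step 7: m=23, q=15, a=3
  step 8: m=22, q=15, a=3
  step 9: m=23, q=12, a=4
  step 10: m=25, q=7, a=7
  step 11: m=24, q=19, a=2
  step 12: m=14, q=27, a=1
  step 13: m=13, q=20, a=1
  step 14: m=7, q=33, a=1
  step 15: m=26, q=1, a=52
a_15 = 2*a_0 = 52, so the period closes here.
sqrt(709) = [26; 1, 1, 1, 2, 7, 4, 3, 3, 4, 7, 2, 1, 1, 1, 52]
Period length = 15

15


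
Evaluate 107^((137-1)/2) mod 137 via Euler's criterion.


p = 137 is prime and the exponent is (p-1)/2 = 68, so by Euler's criterion 107^68 = (107/137) = +1 or -1 mod 137.
Compute by square-and-multiply:
  68 = 64 + 4 (binary 1000100)
  Repeated squaring mod 137: 107^1 = 107, 107^2 = 78, 107^4 = 56, 107^8 = 122, 107^16 = 88, 107^32 = 72, 107^64 = 115
  107^68 = 107^64 * 107^4 = 115 * 56 mod 137
    115 * 56 = 6440 = 1 mod 137
  107^68 = 1 mod 137
Result 1: 107 is a quadratic residue mod 137.
107^68 mod 137 = 1

1


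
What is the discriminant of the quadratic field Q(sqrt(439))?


For K = Q(sqrt(d)) with d squarefree: disc(K) = d if d = 1 mod 4, and disc(K) = 4d if d = 2 or 3 mod 4.
Here d = 439, and d mod 4 = 3.
d = 3 mod 4, not 1 (O_K = Z[sqrt(d)]), so disc(K) = 4d = 4 * (439) = 1756

1756


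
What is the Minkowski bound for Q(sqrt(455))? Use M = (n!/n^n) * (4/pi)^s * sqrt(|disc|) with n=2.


d = 455, d mod 4 = 3, so disc(K) = 4d = 1820; |disc(K)| = 1820
Real quadratic field, so n = 2, s = r2 = 0, r1 = 2
M = (n!/n^n) * (4/pi)^s * sqrt(|disc(K)|) = (2!/2^2) * (4/pi)^0 * sqrt(1820)
= 0.5 * 1.000000 * 42.661458
= 21.3307

21.3307


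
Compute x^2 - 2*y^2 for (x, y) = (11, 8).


x^2 - d*y^2
= 11^2 - 2*8^2
= 121 - 128
= -7

-7


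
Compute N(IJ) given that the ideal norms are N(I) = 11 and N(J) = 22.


N(IJ) = N(I) * N(J)
= 11 * 22
= 242

242


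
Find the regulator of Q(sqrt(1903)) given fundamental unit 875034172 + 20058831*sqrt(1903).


epsilon = 875034172 + 20058831*sqrt(1903)
= 1.7501e+09
R = ln(1.7501e+09)
= 21.2829

21.2829


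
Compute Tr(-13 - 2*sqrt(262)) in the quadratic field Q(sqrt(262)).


Tr(a + b*sqrt(d)) = (a + b*sqrt(d)) + (a - b*sqrt(d)) = 2a
= 2 * (-13)
= -26

-26


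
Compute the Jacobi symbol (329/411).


Compute (329/411) via quadratic reciprocity:
  reciprocity: (329/411) -> +(411/329)
  reduce: (82/329)
  pull out 2: (2/329) = +1  (since 329 mod 8 = 1)
  reciprocity: (41/329) -> +(329/41)
  reduce: (1/41)
  (1/41) = 1
Product of signs = 1

1


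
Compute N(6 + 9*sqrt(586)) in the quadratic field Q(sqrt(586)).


N(a + b*sqrt(d)) = a^2 - d*b^2
= (6)^2 - (586)*(9)^2
= 36 - 47466
= -47430

-47430


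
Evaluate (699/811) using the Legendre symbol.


p = 811 is prime, so compute (699/811) with the reciprocity algorithm (Jacobi-symbol steps: pull out 2s via (2/n), flip via reciprocity, reduce):
  reciprocity: (699/811) -> -(811/699)
  reduce: (112/699)
  pull out 2: (2/699) = -1  (since 699 mod 8 = 3)
  pull out 2: (2/699) = -1  (since 699 mod 8 = 3)
  pull out 2: (2/699) = -1  (since 699 mod 8 = 3)
  pull out 2: (2/699) = -1  (since 699 mod 8 = 3)
  reciprocity: (7/699) -> -(699/7)
  reduce: (6/7)
  pull out 2: (2/7) = +1  (since 7 mod 8 = 7)
  reciprocity: (3/7) -> -(7/3)
  reduce: (1/3)
  (1/3) = 1
Product of signs = -1
(699/811) = -1

-1


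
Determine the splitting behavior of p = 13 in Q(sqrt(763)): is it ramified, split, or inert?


K = Q(sqrt(763)). Since d mod 4 = 3, disc(K) = 3052.
Check p | disc: 3052 mod 13 = 10.
p does not divide disc. Compute Legendre symbol (d/p):
9^((13-1)/2) mod 13 = 1
(d/p) = 1, so p splits: (p) = P*P' with e=1, f=1, g=2.
Therefore p is split.

split


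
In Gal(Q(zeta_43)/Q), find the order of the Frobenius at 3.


The Frobenius at p in Gal(Q(zeta_n)/Q) = (Z/nZ)* is the class of p, so its order is ord_43(3), the smallest k >= 1 with 3^k = 1 mod 43.
n = 43 = 43, phi(43) = 42; the order divides phi(n).
Divisors of 42: 1, 2, 3, 6, 7, 14, 21, 42
Repeated squaring mod 43: 3^1 = 3, 3^2 = 9, 3^4 = 38, 3^8 = 25, 3^16 = 23, 3^32 = 13
Test divisors in increasing order:
  k=1: 3^1 = 3 mod 43
  k=2: 3^2 = 9 mod 43
  k=3: 3^3 = 9 * 3 = 27 mod 43
  k=6: 3^6 = 38 * 9 = 41 mod 43
  k=7: 3^7 = 38 * 9 * 3 = 37 mod 43
  k=14: 3^14 = 25 * 38 * 9 = 36 mod 43
  k=21: 3^21 = 23 * 38 * 3 = 42 mod 43
  k=42: 3^42 = 13 * 25 * 9 = 1 mod 43  <- first divisor giving 1
Order = 42

42


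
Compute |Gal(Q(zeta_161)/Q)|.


|Gal(Q(zeta_161)/Q)| = phi(161)
= 132

132


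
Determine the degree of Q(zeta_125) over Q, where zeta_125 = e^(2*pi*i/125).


The degree equals Euler's totient phi(125).
125 = 5^3
phi(125) = 100

100


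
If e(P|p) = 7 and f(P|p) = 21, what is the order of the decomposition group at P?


|D_P| = e * f
= 7 * 21
= 147

147


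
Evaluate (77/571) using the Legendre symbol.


p = 571 is prime, so compute (77/571) with the reciprocity algorithm (Jacobi-symbol steps: pull out 2s via (2/n), flip via reciprocity, reduce):
  reciprocity: (77/571) -> +(571/77)
  reduce: (32/77)
  pull out 2: (2/77) = -1  (since 77 mod 8 = 5)
  pull out 2: (2/77) = -1  (since 77 mod 8 = 5)
  pull out 2: (2/77) = -1  (since 77 mod 8 = 5)
  pull out 2: (2/77) = -1  (since 77 mod 8 = 5)
  pull out 2: (2/77) = -1  (since 77 mod 8 = 5)
  (1/77) = 1
Product of signs = -1
(77/571) = -1

-1


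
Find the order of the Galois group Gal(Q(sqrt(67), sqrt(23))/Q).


The 2 square roots of distinct primes are multiplicatively independent over Q,
so [K:Q] = 2^2 and Gal(K/Q) is isomorphic to (Z/2Z)^2.
|Gal| = 2^2 = 4

4


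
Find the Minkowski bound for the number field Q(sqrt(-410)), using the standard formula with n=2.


d = -410, d mod 4 = 2, so disc(K) = 4d = -1640; |disc(K)| = 1640
Imaginary quadratic field, so n = 2, s = r2 = 1, r1 = 0
M = (n!/n^n) * (4/pi)^s * sqrt(|disc(K)|) = (2!/2^2) * (4/pi)^1 * sqrt(1640)
= 0.5 * 1.273240 * 40.496913
= 25.7811

25.7811


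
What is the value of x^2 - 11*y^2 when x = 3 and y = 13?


x^2 - d*y^2
= 3^2 - 11*13^2
= 9 - 1859
= -1850

-1850


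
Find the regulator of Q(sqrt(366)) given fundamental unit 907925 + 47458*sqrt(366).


epsilon = 907925 + 47458*sqrt(366)
= 1.8158e+06
R = ln(1.8158e+06)
= 14.4121

14.4121


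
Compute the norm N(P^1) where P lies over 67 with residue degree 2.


N(P^a) = p^(a*f)
= 67^(1*2)
= 67^2
= 4489

4489


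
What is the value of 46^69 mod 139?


p = 139 is prime and the exponent is (p-1)/2 = 69, so by Euler's criterion 46^69 = (46/139) = +1 or -1 mod 139.
Compute by square-and-multiply:
  69 = 64 + 4 + 1 (binary 1000101)
  Repeated squaring mod 139: 46^1 = 46, 46^2 = 31, 46^4 = 127, 46^8 = 5, 46^16 = 25, 46^32 = 69, 46^64 = 35
  46^69 = 46^64 * 46^4 * 46^1 = 35 * 127 * 46 mod 139
    35 * 127 = 4445 = 136 mod 139
    136 * 46 = 6256 = 1 mod 139
  46^69 = 1 mod 139
Result 1: 46 is a quadratic residue mod 139.
46^69 mod 139 = 1

1


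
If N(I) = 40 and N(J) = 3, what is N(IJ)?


N(IJ) = N(I) * N(J)
= 40 * 3
= 120

120


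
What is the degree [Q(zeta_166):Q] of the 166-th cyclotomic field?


The degree equals Euler's totient phi(166).
166 = 2 * 83
phi(166) = 82

82


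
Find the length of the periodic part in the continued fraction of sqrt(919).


Run the CF algorithm for sqrt(919).
a_0 = floor(sqrt(919)) = 30; set m_0=0, q_0=1.
Recurrence: m' = q*a - m,  q' = (d - m'^2)/q,  a' = floor((a_0 + m')/q').
  step 1: m=30, q=19, a=3
  step 2: m=27, q=10, a=5
  step 3: m=23, q=39, a=1
  step 4: m=16, q=17, a=2
  step 5: m=18, q=35, a=1
  step 6: m=17, q=18, a=2
  step 7: m=19, q=31, a=1
  step 8: m=12, q=25, a=1
  step 9: m=13, q=30, a=1
  step 10: m=17, q=21, a=2
  step 11: m=25, q=14, a=3
  step 12: m=17, q=45, a=1
  step 13: m=28, q=3, a=19
  step 14: m=29, q=26, a=2
  step 15: m=23, q=15, a=3
  step 16: m=22, q=29, a=1
  step 17: m=7, q=30, a=1
  step 18: m=23, q=13, a=4
  step 19: m=29, q=6, a=9
  step 20: m=25, q=49, a=1
  step 21: m=24, q=7, a=7
  step 22: m=25, q=42, a=1
  step 23: m=17, q=15, a=3
  step 24: m=28, q=9, a=6
  step 25: m=26, q=27, a=2
  step 26: m=28, q=5, a=11
  step 27: m=27, q=38, a=1
  step 28: m=11, q=21, a=1
  step 29: m=10, q=39, a=1
  step 30: m=29, q=2, a=29
  step 31: m=29, q=39, a=1
  step 32: m=10, q=21, a=1
  step 33: m=11, q=38, a=1
  step 34: m=27, q=5, a=11
  step 35: m=28, q=27, a=2
  step 36: m=26, q=9, a=6
  step 37: m=28, q=15, a=3
  step 38: m=17, q=42, a=1
  step 39: m=25, q=7, a=7
  step 40: m=24, q=49, a=1
  step 41: m=25, q=6, a=9
  step 42: m=29, q=13, a=4
  step 43: m=23, q=30, a=1
  step 44: m=7, q=29, a=1
  step 45: m=22, q=15, a=3
  step 46: m=23, q=26, a=2
  step 47: m=29, q=3, a=19
  step 48: m=28, q=45, a=1
  step 49: m=17, q=14, a=3
  step 50: m=25, q=21, a=2
  step 51: m=17, q=30, a=1
  step 52: m=13, q=25, a=1
  step 53: m=12, q=31, a=1
  step 54: m=19, q=18, a=2
  step 55: m=17, q=35, a=1
  step 56: m=18, q=17, a=2
  step 57: m=16, q=39, a=1
  step 58: m=23, q=10, a=5
  step 59: m=27, q=19, a=3
  step 60: m=30, q=1, a=60
a_60 = 2*a_0 = 60, so the period closes here.
sqrt(919) = [30; 3, 5, 1, 2, 1, 2, 1, 1, 1, 2, 3, 1, 19, 2, 3, 1, 1, 4, 9, 1, 7, 1, 3, 6, 2, 11, 1, 1, 1, 29, 1, 1, 1, 11, 2, 6, 3, 1, 7, 1, 9, 4, 1, 1, 3, 2, 19, 1, 3, 2, 1, 1, 1, 2, 1, 2, 1, 5, 3, 60]
Period length = 60

60


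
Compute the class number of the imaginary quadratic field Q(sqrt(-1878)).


K = Q(sqrt(-1878)). d mod 4 = 2, so D = disc(K) = 4d = -7512
h(K) equals the number of primitive reduced positive-definite forms (a, b, c) = a*x^2 + b*x*y + c*y^2 with b^2 - 4ac = D,
where reduced means |b| <= a <= c, with b >= 0 whenever |b| = a or a = c, and primitive means gcd(a, b, c) = 1.
Reduced forces 3a^2 <= |D| = 7512, so 1 <= a <= 50; b must have the parity of D, and c = (b^2 - D)/(4a) must be an integer >= a.
Enumerate a = 1..50, b in [-a, a]:
  a=1: (1, 0, 1878)  [1]
  a=2: (2, 0, 939)  [1]
  a=3: (3, 0, 626)  [1]
  a=4..5: none
  a=6: (6, 0, 313)  [1]
  a=7..10: none
  a=11: (11, -10, 173), (11, 10, 173)  [2]
  a=12..16: none
  a=17: (17, -6, 111), (17, 6, 111)  [2]
  a=18..21: none
  a=22: (22, -12, 87), (22, 12, 87)  [2]
  a=23: (23, -20, 86), (23, 20, 86)  [2]
  a=24..28: none
  a=29: (29, -12, 66), (29, 12, 66)  [2]
  a=30..32: none
  a=33: (33, -12, 58), (33, 12, 58)  [2]
  a=34: (34, -28, 61), (34, 28, 61)  [2]
  a=35..36: none
  a=37: (37, -6, 51), (37, 6, 51)  [2]
  a=38..40: none
  a=41: (41, -14, 47), (41, 14, 47)  [2]
  a=42: none
  a=43: (43, -20, 46), (43, 20, 46)  [2]
  a=44..50: none
Total reduced forms: 1 + 1 + 1 + 1 + 2 + 2 + 2 + 2 + 2 + 2 + 2 + 2 + 2 + 2 = 24
h = 24

24
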